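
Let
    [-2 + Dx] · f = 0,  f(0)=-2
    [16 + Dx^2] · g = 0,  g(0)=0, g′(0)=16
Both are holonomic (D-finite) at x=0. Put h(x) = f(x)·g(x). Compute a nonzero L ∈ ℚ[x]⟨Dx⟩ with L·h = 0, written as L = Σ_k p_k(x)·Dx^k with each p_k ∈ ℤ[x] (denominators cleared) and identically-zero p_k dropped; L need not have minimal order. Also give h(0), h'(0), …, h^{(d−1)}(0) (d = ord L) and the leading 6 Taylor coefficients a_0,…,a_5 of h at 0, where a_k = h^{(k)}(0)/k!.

L = 20 - 4·Dx + Dx^2  (order 2).
h: a_k = 0, -32, -64, 64/3, 128, 1216/15, …
ICs: h(0) = 0, h′(0) = -32.

f: a_k = -2, -4, -4, -8/3, -4/3, -8/15, …
g: a_k = 0, 16, 0, -128/3, 0, 512/15, …
Product ⇒ symmetric product L₀, ord ≤ 2.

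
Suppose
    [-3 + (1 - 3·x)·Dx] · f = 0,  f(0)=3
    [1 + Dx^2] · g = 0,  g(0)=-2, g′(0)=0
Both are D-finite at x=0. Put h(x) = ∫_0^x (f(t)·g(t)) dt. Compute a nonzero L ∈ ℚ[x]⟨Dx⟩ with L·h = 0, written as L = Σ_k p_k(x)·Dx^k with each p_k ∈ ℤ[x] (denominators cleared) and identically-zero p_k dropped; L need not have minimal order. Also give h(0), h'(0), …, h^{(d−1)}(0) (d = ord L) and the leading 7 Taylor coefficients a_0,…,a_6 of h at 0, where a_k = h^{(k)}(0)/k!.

L = (-1 + 3·x)·Dx + 6·Dx^2 + (-1 + 3·x)·Dx^3  (order 3).
h: a_k = 0, -6, -9, -17, -153/4, -1837/20, -1837/8, …
ICs: h(0) = 0, h′(0) = -6, h′′(0) = -18.

f: a_k = 3, 9, 27, 81, 243, 729, 2187, …
g: a_k = -2, 0, 1, 0, -1/12, 0, 1/360, …
Sym-product of L_f,L_g gives L₀ (≤ ord 2).
h=∫₀ˣh₀: take L = L₀·Dx.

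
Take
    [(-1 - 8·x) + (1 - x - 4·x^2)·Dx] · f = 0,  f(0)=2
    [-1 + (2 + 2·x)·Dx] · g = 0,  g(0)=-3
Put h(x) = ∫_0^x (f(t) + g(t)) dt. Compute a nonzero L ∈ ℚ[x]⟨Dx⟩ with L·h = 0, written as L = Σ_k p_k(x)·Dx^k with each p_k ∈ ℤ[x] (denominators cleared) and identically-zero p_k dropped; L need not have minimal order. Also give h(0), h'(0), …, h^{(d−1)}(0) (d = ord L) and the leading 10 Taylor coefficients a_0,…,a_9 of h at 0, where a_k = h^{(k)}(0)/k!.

f: a_k = 2, 2, 10, 18, 58, 130, 362, 882, 2330, 5858, …
g: a_k = -3, -3/2, 3/8, -3/16, 15/128, -21/256, 63/1024, -99/2048, 1287/32768, -2145/65536, …
Sum ⇒ L₀ = lclm(L_f,L_g) in ℚ(x)⟨Dx⟩.
h=∫₀ˣh₀: take L = L₀·Dx.
L = (-21 - 75·x - 228·x^2 - 160·x^3)·Dx + (41 + 174·x + 609·x^2 + 872·x^3 + 400·x^4)·Dx^2 + (-2 - 38·x - 30·x^2 + 198·x^3 + 352·x^4 + 160·x^5)·Dx^3  (order 3).
h: a_k = 0, -1, 1/4, 83/24, 285/64, 7439/640, 33259/1536, 370751/7168, 1806237/16384, 76350727/294912, …
ICs: h(0) = 0, h′(0) = -1, h′′(0) = 1/2.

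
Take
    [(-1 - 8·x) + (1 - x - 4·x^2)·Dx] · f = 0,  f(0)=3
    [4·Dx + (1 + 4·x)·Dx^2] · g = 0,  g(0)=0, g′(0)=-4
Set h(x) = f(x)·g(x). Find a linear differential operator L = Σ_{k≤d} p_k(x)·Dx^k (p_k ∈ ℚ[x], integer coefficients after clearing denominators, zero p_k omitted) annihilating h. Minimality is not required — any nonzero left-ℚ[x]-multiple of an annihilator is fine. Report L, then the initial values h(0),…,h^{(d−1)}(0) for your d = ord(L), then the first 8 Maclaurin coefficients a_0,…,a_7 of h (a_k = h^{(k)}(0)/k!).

L = (12 + 64·x) + (-2 + 28·x + 80·x^2)·Dx + (-1 - 3·x + 8·x^2 + 16·x^3)·Dx^2  (order 2).
h: a_k = 0, -12, 12, -100, 140, -4372/5, 8668/5, -61500/7, …
ICs: h(0) = 0, h′(0) = -12.

f: a_k = 3, 3, 15, 27, 87, 195, 543, 1323, …
g: a_k = 0, -4, 8, -64/3, 64, -1024/5, 2048/3, -16384/7, …
h₀=f·g: eliminate ⇒ L₀, order ≤ 1·2.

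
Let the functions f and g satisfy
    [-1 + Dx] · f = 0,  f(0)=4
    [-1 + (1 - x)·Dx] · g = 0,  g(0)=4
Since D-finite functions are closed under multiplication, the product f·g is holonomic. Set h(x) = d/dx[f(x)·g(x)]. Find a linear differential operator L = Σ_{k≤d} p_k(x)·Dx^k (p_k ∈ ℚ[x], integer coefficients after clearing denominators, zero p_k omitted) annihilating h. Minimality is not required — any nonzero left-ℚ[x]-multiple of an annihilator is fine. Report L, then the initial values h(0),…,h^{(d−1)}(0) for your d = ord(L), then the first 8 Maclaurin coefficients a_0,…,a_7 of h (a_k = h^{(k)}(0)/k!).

f: a_k = 4, 4, 2, 2/3, 1/6, 1/30, 1/180, 1/1260, …
g: a_k = 4, 4, 4, 4, 4, 4, 4, 4, …
Product ⇒ symmetric product L₀, ord ≤ 1.
h₀' ⇒ L via d/dx closure of L₀.
L = (5 - 4·x + x^2) + (-2 + 3·x - x^2)·Dx  (order 1).
h: a_k = 32, 80, 128, 520/3, 652/3, 3914/15, 2740/9, 109601/315, …
ICs: h(0) = 32.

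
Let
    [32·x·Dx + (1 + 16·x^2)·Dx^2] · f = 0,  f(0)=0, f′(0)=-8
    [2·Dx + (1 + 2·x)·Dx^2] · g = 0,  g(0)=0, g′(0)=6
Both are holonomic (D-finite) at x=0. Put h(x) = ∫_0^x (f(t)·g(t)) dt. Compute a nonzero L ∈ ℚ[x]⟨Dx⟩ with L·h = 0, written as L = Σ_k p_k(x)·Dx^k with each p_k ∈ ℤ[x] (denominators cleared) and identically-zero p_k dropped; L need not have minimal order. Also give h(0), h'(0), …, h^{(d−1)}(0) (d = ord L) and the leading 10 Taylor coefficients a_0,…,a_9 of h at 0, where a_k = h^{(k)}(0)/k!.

f: a_k = 0, -8, 0, 128/3, 0, -2048/5, 0, 32768/7, 0, -524288/9, …
g: a_k = 0, 6, -6, 8, -12, 96/5, -32, 384/7, -96, 512/3, …
Sym-product of L_f,L_g gives L₀ (≤ ord 4).
h=∫h₀ ⇒ L = L₀·Dx.
L = (2304 + 8960·x + 114688·x^2 + 552960·x^3 + 983040·x^4 + 851968·x^5 + 1048576·x^7)·Dx^2 + (1032 + 14720·x + 111872·x^2 + 616448·x^3 + 1884160·x^4 + 3047424·x^5 + 2293760·x^6 + 1572864·x^7 + 3670016·x^8)·Dx^3 + (72 + 2512·x + 19968·x^2 + 99072·x^3 + 393216·x^4 + 1019904·x^5 + 1572864·x^6 + 1376256·x^7 + 1572864·x^8 + 2097152·x^9)·Dx^4 + (17 + 132·x + 964·x^2 + 4864·x^3 + 18432·x^4 + 55296·x^5 + 129024·x^6 + 196608·x^7 + 196608·x^8 + 262144·x^9 + 262144·x^10)·Dx^5  (order 5).
h: a_k = 0, 0, 0, -16, 12, 192/5, -80/3, -4864/15, 1376/5, 41984/15, …
ICs: h(0) = 0, h′(0) = 0, h′′(0) = 0, h′′′(0) = -96, h′′′′(0) = 288.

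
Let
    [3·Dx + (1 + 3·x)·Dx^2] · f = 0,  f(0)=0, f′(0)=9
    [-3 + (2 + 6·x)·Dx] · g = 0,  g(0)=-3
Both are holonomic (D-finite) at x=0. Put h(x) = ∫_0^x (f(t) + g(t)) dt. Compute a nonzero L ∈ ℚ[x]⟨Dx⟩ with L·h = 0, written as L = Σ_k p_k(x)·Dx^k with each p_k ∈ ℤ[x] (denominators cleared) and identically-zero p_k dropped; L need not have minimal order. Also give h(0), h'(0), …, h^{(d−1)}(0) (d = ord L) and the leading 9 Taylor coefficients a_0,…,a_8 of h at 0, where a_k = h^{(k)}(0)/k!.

f: a_k = 0, 9, -27/2, 27, -243/4, 729/5, -729/2, 6561/7, -19683/8, …
g: a_k = -3, -9/2, 27/8, -81/16, 1215/128, -5103/256, 45927/1024, -216513/2048, 8444007/32768, …
Sum ⇒ L₀ = lclm(L_f,L_g) in ℚ(x)⟨Dx⟩.
h=∫h₀ ⇒ L = L₀·Dx.
L = 9·Dx^2 + (15 + 45·x)·Dx^3 + (2 + 12·x + 18·x^2)·Dx^4  (order 4).
h: a_k = 0, -3, 9/4, -27/8, 351/64, -6561/640, 53703/2560, -327321/7168, 11921337/114688, …
ICs: h(0) = 0, h′(0) = -3, h′′(0) = 9/2, h′′′(0) = -81/4.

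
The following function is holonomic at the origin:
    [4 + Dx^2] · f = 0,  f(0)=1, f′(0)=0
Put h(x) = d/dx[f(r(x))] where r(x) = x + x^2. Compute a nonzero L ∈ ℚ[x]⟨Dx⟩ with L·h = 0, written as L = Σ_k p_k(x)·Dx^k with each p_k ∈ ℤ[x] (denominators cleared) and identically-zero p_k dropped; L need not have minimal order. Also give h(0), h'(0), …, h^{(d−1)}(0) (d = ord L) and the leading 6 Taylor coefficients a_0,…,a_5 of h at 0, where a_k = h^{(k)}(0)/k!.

f: a_k = 1, 0, -2, 0, 2/3, 0, …
f∘r: x↦r, Dx↦Dx/r' in L_f ⇒ L₀.
Derive L from L₀ (diff closure).
L = (16 + 32·x + 96·x^2 + 128·x^3 + 64·x^4) + (-6 - 12·x)·Dx + (1 + 4·x + 4·x^2)·Dx^2  (order 2).
h: a_k = 0, -4, -12, -16/3, 40/3, 352/15, …
ICs: h(0) = 0, h′(0) = -4.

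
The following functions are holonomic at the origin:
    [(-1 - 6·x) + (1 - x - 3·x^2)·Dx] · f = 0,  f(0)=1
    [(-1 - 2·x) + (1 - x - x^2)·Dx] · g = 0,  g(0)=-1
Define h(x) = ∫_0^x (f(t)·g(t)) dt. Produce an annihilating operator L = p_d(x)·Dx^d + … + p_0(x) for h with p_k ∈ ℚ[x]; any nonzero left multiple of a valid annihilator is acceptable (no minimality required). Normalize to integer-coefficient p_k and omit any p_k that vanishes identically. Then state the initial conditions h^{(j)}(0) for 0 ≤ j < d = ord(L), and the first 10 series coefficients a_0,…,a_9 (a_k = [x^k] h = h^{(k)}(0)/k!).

L = (-2 - 6·x + 12·x^2 + 12·x^3)·Dx + (1 - 2·x - 3·x^2 + 4·x^3 + 3·x^4)·Dx^2  (order 2).
h: a_k = 0, -1, -1, -7/3, -4, -42/5, -49/3, -237/7, -69, -1297/9, …
ICs: h(0) = 0, h′(0) = -1.

f: a_k = 1, 1, 4, 7, 19, 40, 97, 217, 508, 1159, …
g: a_k = -1, -1, -2, -3, -5, -8, -13, -21, -34, -55, …
Sym-product of L_f,L_g gives L₀ (≤ ord 1).
h=∫₀ˣh₀: take L = L₀·Dx.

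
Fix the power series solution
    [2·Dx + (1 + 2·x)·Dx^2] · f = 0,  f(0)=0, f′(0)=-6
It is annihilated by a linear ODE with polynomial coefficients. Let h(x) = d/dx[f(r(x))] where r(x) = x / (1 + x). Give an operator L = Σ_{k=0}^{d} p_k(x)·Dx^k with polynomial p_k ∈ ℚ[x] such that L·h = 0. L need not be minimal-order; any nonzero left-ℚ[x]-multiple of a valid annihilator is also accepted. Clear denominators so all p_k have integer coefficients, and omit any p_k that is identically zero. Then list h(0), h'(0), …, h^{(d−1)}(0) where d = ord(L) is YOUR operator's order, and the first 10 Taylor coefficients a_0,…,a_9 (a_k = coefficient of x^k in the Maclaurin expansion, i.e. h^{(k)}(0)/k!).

L = (4 + 6·x) + (1 + 4·x + 3·x^2)·Dx  (order 1).
h: a_k = -6, 24, -78, 240, -726, 2184, -6558, 19680, -59046, 177144, …
ICs: h(0) = -6.

f: a_k = 0, -6, 6, -8, 12, -96/5, 32, -384/7, 96, -512/3, …
h₀=f(r): pull back L_f along r ⇒ L₀.
h₀' ⇒ L via d/dx closure of L₀.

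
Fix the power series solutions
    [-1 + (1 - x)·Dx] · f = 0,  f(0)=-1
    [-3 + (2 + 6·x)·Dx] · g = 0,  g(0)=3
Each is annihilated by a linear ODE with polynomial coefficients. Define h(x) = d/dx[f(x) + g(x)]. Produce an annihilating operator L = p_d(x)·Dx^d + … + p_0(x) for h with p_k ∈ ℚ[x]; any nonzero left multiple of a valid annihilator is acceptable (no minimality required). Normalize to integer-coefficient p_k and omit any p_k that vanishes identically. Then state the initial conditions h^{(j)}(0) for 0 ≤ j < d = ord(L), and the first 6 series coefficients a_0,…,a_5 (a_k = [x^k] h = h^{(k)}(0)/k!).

L = (-90 - 54·x) + (3 - 198·x - 189·x^2)·Dx + (14 + 46·x - 6·x^2 - 54·x^3)·Dx^2  (order 2).
h: a_k = 7/2, -35/4, 195/16, -1343/32, 24235/256, -140853/512, …
ICs: h(0) = 7/2, h′(0) = -35/4.

f: a_k = -1, -1, -1, -1, -1, -1, …
g: a_k = 3, 9/2, -27/8, 81/16, -1215/128, 5103/256, …
f+g: L₀ = lclm(L_f,L_g), ord ≤ 1+1.
h₀' ⇒ L via d/dx closure of L₀.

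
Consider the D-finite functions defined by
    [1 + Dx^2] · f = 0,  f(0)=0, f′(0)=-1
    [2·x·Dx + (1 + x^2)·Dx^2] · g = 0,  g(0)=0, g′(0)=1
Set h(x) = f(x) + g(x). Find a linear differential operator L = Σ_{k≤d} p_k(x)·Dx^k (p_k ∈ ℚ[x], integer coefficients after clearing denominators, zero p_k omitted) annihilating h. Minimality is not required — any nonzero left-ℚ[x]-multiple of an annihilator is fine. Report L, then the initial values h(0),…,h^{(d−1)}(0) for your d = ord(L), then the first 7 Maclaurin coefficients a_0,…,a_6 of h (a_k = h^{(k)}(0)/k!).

f: a_k = 0, -1, 0, 1/6, 0, -1/120, 0, …
g: a_k = 0, 1, 0, -1/3, 0, 1/5, 0, …
Sum ⇒ L₀ = lclm(L_f,L_g) in ℚ(x)⟨Dx⟩.
L = (-22·x + 28·x^3 + 2·x^5)·Dx + (-1 + 7·x^2 + 9·x^4 + x^6)·Dx^2 + (-22·x + 28·x^3 + 2·x^5)·Dx^3 + (-1 + 7·x^2 + 9·x^4 + x^6)·Dx^4  (order 4).
h: a_k = 0, 0, 0, -1/6, 0, 23/120, 0, …
ICs: h(0) = 0, h′(0) = 0, h′′(0) = 0, h′′′(0) = -1.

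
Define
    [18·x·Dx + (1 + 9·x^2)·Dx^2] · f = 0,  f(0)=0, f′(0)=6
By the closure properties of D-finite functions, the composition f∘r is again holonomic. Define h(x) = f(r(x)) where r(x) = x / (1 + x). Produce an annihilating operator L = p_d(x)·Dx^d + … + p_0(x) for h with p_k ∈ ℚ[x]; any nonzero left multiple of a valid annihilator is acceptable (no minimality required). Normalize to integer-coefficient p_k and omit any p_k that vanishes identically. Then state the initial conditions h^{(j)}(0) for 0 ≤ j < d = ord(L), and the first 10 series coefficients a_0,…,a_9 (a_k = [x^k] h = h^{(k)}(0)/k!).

f: a_k = 0, 6, 0, -18, 0, 486/5, 0, -4374/7, 0, 4374, …
f∘r: x↦r, Dx↦Dx/r' in L_f ⇒ L₀.
L = (2 + 20·x)·Dx + (1 + 2·x + 10·x^2)·Dx^2  (order 2).
h: a_k = 0, 6, -6, -12, 48, -24/5, -312, 3984/7, 1344, -6816, …
ICs: h(0) = 0, h′(0) = 6.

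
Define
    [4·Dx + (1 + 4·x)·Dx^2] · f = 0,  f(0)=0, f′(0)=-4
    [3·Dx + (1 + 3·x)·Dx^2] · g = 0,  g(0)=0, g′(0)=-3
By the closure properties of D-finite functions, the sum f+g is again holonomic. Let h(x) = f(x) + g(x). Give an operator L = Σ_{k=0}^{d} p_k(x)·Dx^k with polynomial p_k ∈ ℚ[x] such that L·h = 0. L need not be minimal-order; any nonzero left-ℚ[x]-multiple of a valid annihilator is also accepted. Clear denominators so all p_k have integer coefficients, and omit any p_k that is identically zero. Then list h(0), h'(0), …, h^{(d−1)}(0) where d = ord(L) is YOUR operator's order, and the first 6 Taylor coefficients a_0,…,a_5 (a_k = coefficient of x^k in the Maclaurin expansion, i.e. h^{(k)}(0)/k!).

L = 24·Dx + (14 + 48·x)·Dx^2 + (1 + 7·x + 12·x^2)·Dx^3  (order 3).
h: a_k = 0, -7, 25/2, -91/3, 337/4, -1267/5, …
ICs: h(0) = 0, h′(0) = -7, h′′(0) = 25.

f: a_k = 0, -4, 8, -64/3, 64, -1024/5, …
g: a_k = 0, -3, 9/2, -9, 81/4, -243/5, …
Sum ⇒ L₀ = lclm(L_f,L_g) in ℚ(x)⟨Dx⟩.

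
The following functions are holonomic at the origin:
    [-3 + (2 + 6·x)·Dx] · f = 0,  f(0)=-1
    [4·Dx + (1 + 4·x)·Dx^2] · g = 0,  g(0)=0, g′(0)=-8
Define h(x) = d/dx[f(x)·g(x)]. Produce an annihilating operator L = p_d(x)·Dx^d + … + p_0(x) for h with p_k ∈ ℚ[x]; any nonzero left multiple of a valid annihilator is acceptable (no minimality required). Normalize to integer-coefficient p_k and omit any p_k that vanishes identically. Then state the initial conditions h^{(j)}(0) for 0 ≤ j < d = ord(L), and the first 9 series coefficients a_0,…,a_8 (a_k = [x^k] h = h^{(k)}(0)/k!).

L = (-33 + 72·x + 432·x^2) + (-4 + 324·x + 2160·x^2 + 3456·x^3)·Dx + (4 + 88·x + 612·x^2 + 1728·x^3 + 1728·x^4)·Dx^2  (order 2).
h: a_k = 8, -8, 29, -130, 9383/16, -206953/80, 7147521/640, -53092163/1120, 5695777517/28672, …
ICs: h(0) = 8, h′(0) = -8.

f: a_k = -1, -3/2, 9/8, -27/16, 405/128, -1701/256, 15309/1024, -72171/2048, 2814669/32768, …
g: a_k = 0, -8, 16, -128/3, 128, -2048/5, 4096/3, -32768/7, 16384, …
h₀=f·g: eliminate ⇒ L₀, order ≤ 1·2.
Differentiate: ansatz ord ≤ ord L₀ ⇒ L.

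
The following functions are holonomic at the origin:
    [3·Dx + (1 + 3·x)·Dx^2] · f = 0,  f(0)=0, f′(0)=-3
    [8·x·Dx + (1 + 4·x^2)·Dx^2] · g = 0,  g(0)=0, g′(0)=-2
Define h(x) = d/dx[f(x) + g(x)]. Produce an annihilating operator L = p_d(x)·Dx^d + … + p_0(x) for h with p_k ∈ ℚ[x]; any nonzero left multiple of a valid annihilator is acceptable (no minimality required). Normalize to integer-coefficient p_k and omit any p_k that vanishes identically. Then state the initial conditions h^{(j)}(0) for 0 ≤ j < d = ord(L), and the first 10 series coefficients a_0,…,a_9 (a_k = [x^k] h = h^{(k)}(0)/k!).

f: a_k = 0, -3, 9/2, -9, 81/4, -243/5, 243/2, -2187/7, 6561/8, -2187, …
g: a_k = 0, -2, 0, 8/3, 0, -32/5, 0, 128/7, 0, -512/9, …
Sum ⇒ L₀ = lclm(L_f,L_g) in ℚ(x)⟨Dx⟩.
Derive L from L₀ (diff closure).
L = (-24 - 216·x + 288·x^2 + 288·x^3) + (-26 - 48·x - 120·x^2 + 576·x^3 + 576·x^4)·Dx + (-3 - x + 24·x^2 + 32·x^3 + 144·x^4 + 144·x^5)·Dx^2  (order 2).
h: a_k = -5, 9, -19, 81, -275, 729, -2059, 6561, -20195, 59049, …
ICs: h(0) = -5, h′(0) = 9.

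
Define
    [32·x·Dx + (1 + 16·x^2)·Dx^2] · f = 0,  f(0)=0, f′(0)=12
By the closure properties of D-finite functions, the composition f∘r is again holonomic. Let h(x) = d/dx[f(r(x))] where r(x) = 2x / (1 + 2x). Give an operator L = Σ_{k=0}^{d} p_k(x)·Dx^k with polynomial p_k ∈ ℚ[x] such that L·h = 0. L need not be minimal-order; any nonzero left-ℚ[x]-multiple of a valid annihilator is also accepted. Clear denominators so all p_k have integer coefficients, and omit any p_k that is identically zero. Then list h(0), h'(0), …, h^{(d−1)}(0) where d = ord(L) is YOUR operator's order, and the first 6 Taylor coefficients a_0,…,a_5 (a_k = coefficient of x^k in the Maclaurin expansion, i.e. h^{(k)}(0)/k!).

f: a_k = 0, 12, 0, -64, 0, 3072/5, …
L₀ from L_f via x↦r, Dx↦r'^{-1}Dx.
h=h₀': d/dx-closure on L₀ ⇒ L.
L = (4 + 136·x) + (1 + 4·x + 68·x^2)·Dx  (order 1).
h: a_k = 24, -96, -1248, 11520, 38784, -938496, …
ICs: h(0) = 24.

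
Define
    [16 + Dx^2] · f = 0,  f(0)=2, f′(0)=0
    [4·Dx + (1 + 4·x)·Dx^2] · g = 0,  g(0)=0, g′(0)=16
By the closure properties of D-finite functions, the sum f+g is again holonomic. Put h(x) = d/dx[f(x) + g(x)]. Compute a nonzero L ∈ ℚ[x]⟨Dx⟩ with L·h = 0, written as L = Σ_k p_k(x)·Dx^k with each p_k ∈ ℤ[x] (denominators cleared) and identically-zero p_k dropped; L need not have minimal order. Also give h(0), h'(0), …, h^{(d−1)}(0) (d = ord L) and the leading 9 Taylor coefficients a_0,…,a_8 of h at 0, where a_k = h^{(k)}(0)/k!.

L = (448 + 512·x + 1024·x^2) + (48 + 320·x + 768·x^2 + 1024·x^3)·Dx + (28 + 32·x + 64·x^2)·Dx^2 + (3 + 20·x + 48·x^2 + 64·x^3)·Dx^3  (order 3).
h: a_k = 16, -96, 256, -2816/3, 4096, -246784/15, 65536, -82567168/315, 1048576, …
ICs: h(0) = 16, h′(0) = -96, h′′(0) = 512.

f: a_k = 2, 0, -16, 0, 64/3, 0, -512/45, 0, 1024/315, …
g: a_k = 0, 16, -32, 256/3, -256, 4096/5, -8192/3, 65536/7, -32768, …
L₀ := lclm(L_f,L_g); ord L₀ ≤ 2+2.
h=h₀': d/dx-closure on L₀ ⇒ L.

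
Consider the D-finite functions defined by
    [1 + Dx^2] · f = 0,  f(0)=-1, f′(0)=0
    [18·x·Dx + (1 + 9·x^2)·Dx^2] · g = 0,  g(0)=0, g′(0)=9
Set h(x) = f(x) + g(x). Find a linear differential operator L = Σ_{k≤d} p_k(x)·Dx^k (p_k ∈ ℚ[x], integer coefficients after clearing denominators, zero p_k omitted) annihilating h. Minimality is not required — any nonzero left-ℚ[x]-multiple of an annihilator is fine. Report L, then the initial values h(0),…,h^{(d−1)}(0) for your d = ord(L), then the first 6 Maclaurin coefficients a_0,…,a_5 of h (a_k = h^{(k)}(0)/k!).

L = (-1926·x + 17820·x^3 + 1458·x^5)·Dx + (-17 + 351·x^2 + 4617·x^4 + 729·x^6)·Dx^2 + (-1926·x + 17820·x^3 + 1458·x^5)·Dx^3 + (-17 + 351·x^2 + 4617·x^4 + 729·x^6)·Dx^4  (order 4).
h: a_k = -1, 9, 1/2, -27, -1/24, 729/5, …
ICs: h(0) = -1, h′(0) = 9, h′′(0) = 1, h′′′(0) = -162.

f: a_k = -1, 0, 1/2, 0, -1/24, 0, …
g: a_k = 0, 9, 0, -27, 0, 729/5, …
Sum ⇒ L₀ = lclm(L_f,L_g) in ℚ(x)⟨Dx⟩.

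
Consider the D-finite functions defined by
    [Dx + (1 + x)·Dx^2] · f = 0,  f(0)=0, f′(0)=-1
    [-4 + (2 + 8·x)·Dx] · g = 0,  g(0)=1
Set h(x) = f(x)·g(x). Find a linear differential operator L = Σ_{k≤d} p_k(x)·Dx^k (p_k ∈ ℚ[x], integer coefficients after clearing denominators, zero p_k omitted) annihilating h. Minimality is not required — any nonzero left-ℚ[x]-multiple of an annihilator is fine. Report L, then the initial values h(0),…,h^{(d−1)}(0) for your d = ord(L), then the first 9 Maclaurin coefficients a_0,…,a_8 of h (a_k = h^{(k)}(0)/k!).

f: a_k = 0, -1, 1/2, -1/3, 1/4, -1/5, 1/6, -1/7, 1/8, …
g: a_k = 1, 2, -2, 4, -10, 28, -84, 264, -858, …
Product ⇒ symmetric product L₀, ord ≤ 2.
L = (10 + 4·x) + (-3 - 12·x)·Dx + (1 + 9·x + 24·x^2 + 16·x^3)·Dx^2  (order 2).
h: a_k = 0, -1, -3/2, 8/3, -65/12, 389/30, -526/15, 10807/105, -268067/840, …
ICs: h(0) = 0, h′(0) = -1.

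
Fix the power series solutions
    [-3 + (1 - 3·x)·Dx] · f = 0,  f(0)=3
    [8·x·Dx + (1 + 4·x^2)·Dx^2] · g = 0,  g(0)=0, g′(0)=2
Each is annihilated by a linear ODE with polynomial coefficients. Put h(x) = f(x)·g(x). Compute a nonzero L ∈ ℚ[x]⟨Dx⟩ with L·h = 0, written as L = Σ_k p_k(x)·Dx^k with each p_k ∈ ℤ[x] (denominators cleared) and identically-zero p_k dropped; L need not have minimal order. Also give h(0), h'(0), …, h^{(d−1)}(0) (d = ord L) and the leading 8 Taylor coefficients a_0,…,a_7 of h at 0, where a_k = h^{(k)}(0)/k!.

f: a_k = 3, 9, 27, 81, 243, 729, 2187, 6561, …
g: a_k = 0, 2, 0, -8/3, 0, 32/5, 0, -128/7, …
h₀=f·g: eliminate ⇒ L₀, order ≤ 1·2.
L = 24·x + (6 - 8·x + 48·x^2)·Dx + (-1 + 3·x - 4·x^2 + 12·x^3)·Dx^2  (order 2).
h: a_k = 0, 6, 18, 46, 138, 2166/5, 6498/5, 134538/35, …
ICs: h(0) = 0, h′(0) = 6.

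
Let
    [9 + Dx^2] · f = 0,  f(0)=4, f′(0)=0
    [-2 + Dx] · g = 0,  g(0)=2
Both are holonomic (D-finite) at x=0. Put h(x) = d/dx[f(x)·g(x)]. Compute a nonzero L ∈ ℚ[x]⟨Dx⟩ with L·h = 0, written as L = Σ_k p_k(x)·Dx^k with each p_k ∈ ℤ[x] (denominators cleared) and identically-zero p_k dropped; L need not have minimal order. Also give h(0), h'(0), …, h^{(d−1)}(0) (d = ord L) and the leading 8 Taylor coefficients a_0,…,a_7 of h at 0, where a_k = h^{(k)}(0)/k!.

L = 13 - 4·Dx + Dx^2  (order 2).
h: a_k = 16, -40, -184, -476/3, 122/3, 407/3, 3277/45, -239/630, …
ICs: h(0) = 16, h′(0) = -40.

f: a_k = 4, 0, -18, 0, 27/2, 0, -81/20, 0, …
g: a_k = 2, 4, 4, 8/3, 4/3, 8/15, 8/45, 16/315, …
L₀ := L_f ⊗_s L_g (sym. prod.), ord ≤ 2.
h₀' ⇒ L via d/dx closure of L₀.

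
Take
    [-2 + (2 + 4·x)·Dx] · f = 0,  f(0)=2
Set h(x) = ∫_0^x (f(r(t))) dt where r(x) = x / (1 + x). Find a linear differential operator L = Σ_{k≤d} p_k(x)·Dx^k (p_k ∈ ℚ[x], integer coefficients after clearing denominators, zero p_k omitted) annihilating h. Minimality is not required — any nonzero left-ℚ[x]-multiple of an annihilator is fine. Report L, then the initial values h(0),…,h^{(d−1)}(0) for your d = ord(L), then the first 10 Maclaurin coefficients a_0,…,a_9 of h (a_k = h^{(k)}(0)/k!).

L = -Dx + (1 + 4·x + 3·x^2)·Dx^2  (order 2).
h: a_k = 0, 2, 1, -1, 5/4, -37/20, 25/8, -327/56, 753/64, -1605/64, …
ICs: h(0) = 0, h′(0) = 2.

f: a_k = 2, 2, -1, 1, -5/4, 7/4, -21/8, 33/8, -429/64, 715/64, …
f∘r: x↦r, Dx↦Dx/r' in L_f ⇒ L₀.
h=∫h₀ ⇒ L = L₀·Dx.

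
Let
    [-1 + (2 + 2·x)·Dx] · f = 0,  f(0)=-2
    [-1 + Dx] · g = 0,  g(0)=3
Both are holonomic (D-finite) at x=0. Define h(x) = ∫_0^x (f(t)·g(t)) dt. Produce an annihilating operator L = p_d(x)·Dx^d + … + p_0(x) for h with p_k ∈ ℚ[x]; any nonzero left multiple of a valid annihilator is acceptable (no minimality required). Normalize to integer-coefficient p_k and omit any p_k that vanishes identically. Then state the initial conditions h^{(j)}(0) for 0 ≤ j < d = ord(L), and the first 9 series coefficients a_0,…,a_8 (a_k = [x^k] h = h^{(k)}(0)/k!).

L = (-3 - 2·x)·Dx + (2 + 2·x)·Dx^2  (order 2).
h: a_k = 0, -6, -9/2, -7/4, -17/32, -33/320, -107/3840, 89/53760, -1123/286720, …
ICs: h(0) = 0, h′(0) = -6.

f: a_k = -2, -1, 1/4, -1/8, 5/64, -7/128, 21/512, -33/1024, 429/16384, …
g: a_k = 3, 3, 3/2, 1/2, 1/8, 1/40, 1/240, 1/1680, 1/13440, …
Product ⇒ symmetric product L₀, ord ≤ 1.
Integrate: L := L₀·Dx.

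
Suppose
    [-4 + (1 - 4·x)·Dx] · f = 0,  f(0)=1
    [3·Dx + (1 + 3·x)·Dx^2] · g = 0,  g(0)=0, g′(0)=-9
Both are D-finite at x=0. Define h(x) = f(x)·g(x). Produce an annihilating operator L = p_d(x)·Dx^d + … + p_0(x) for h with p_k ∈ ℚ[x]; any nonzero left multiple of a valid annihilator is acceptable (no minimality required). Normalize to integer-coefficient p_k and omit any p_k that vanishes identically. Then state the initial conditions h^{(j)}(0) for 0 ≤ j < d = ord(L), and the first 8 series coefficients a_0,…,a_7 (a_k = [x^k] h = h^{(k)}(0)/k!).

f: a_k = 1, 4, 16, 64, 256, 1024, 4096, 16384, …
g: a_k = 0, -9, 27/2, -27, 243/4, -729/5, 729/2, -6561/7, …
Product ⇒ symmetric product L₀, ord ≤ 2.
L = 12 + (5 + 36·x)·Dx + (-1 + x + 12·x^2)·Dx^2  (order 2).
h: a_k = 0, -9, -45/2, -117, -1629/4, -8874/5, -67347/10, -975663/35, …
ICs: h(0) = 0, h′(0) = -9.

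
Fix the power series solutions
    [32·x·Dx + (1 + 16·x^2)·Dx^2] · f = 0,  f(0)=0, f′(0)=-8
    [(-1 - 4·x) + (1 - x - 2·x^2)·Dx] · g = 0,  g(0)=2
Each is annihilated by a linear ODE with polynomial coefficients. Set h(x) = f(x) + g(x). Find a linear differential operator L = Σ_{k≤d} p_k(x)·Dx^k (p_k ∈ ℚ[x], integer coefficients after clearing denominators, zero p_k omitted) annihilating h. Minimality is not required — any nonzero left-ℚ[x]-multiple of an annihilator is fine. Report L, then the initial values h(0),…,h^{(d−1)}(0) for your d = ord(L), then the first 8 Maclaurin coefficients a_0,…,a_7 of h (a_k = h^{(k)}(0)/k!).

L = (96 - 384·x - 6912·x^2 - 15360·x^3 - 40704·x^4 - 12288·x^6)·Dx + (-31 - 104·x + 392·x^2 - 736·x^3 - 14912·x^4 - 27904·x^5 - 3072·x^6 - 12288·x^7)·Dx^2 + (3 + 19·x + 128·x^2 + 152·x^3 + 1128·x^4 - 2496·x^5 - 2560·x^6 - 1024·x^7 - 2048·x^8)·Dx^3  (order 3).
h: a_k = 2, -6, 6, 158/3, 22, -1838/5, 86, 33958/7, …
ICs: h(0) = 2, h′(0) = -6, h′′(0) = 12.

f: a_k = 0, -8, 0, 128/3, 0, -2048/5, 0, 32768/7, …
g: a_k = 2, 2, 6, 10, 22, 42, 86, 170, …
Sum ⇒ L₀ = lclm(L_f,L_g) in ℚ(x)⟨Dx⟩.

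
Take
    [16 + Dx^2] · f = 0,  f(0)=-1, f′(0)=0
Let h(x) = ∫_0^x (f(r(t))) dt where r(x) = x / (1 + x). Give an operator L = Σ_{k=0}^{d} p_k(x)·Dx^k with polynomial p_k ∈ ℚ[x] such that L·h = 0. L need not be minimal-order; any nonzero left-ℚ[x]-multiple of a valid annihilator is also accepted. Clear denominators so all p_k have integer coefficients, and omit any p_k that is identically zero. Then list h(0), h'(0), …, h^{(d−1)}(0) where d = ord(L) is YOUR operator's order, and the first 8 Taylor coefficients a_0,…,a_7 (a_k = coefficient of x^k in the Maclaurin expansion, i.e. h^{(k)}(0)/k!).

f: a_k = -1, 0, 8, 0, -32/3, 0, 256/45, 0, …
Substitute x→r, Dx→(1/r')Dx; clear ⇒ L₀.
h=∫₀ˣh₀: take L = L₀·Dx.
L = 16·Dx + (2 + 6·x + 6·x^2 + 2·x^3)·Dx^2 + (1 + 4·x + 6·x^2 + 4·x^3 + x^4)·Dx^3  (order 3).
h: a_k = 0, -1, 0, 8/3, -4, 8/3, 16/9, -392/45, …
ICs: h(0) = 0, h′(0) = -1, h′′(0) = 0.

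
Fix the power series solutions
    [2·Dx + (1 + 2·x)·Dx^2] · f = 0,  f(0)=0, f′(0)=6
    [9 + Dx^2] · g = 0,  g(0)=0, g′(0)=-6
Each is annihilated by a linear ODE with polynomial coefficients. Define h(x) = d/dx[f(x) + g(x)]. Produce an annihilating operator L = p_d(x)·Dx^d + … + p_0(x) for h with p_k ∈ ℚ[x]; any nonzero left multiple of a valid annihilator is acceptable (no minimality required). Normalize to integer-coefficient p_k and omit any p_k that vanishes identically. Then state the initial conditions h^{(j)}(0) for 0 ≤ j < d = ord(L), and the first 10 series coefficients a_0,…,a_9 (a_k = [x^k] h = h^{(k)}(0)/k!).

L = (594 + 648·x + 648·x^2) + (153 + 630·x + 972·x^2 + 648·x^3)·Dx + (66 + 72·x + 72·x^2)·Dx^2 + (17 + 70·x + 108·x^2 + 72·x^3)·Dx^3  (order 3).
h: a_k = 0, -12, 51, -48, 303/4, -192, 15603/40, -768, 3438453/2240, -3072, …
ICs: h(0) = 0, h′(0) = -12, h′′(0) = 102.

f: a_k = 0, 6, -6, 8, -12, 96/5, -32, 384/7, -96, 512/3, …
g: a_k = 0, -6, 0, 9, 0, -81/20, 0, 243/280, 0, -243/2240, …
h₀=f+g: left-lcm gives L₀, ord ≤ 4.
h₀' ⇒ L via d/dx closure of L₀.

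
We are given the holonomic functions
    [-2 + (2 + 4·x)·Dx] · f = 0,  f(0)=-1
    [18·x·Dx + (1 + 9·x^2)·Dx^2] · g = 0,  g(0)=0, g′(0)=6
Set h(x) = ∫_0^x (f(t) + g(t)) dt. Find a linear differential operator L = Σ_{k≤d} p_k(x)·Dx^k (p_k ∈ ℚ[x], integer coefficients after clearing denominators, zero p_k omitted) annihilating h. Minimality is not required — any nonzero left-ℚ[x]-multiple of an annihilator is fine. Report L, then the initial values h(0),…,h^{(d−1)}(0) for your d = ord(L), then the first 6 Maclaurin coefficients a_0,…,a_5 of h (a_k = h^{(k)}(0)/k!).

L = (-18 - 90·x + 486·x^2 + 486·x^3)·Dx^2 + (-21 - 72·x + 360·x^2 + 1944·x^3 + 1701·x^4)·Dx^3 + (-1 + 16·x + 54·x^2 + 198·x^3 + 567·x^4 + 486·x^5)·Dx^4  (order 4).
h: a_k = 0, -1, 5/2, 1/6, -37/8, 1/8, …
ICs: h(0) = 0, h′(0) = -1, h′′(0) = 5, h′′′(0) = 1.

f: a_k = -1, -1, 1/2, -1/2, 5/8, -7/8, …
g: a_k = 0, 6, 0, -18, 0, 486/5, …
Sum ⇒ L₀ = lclm(L_f,L_g) in ℚ(x)⟨Dx⟩.
Integrate: L := L₀·Dx.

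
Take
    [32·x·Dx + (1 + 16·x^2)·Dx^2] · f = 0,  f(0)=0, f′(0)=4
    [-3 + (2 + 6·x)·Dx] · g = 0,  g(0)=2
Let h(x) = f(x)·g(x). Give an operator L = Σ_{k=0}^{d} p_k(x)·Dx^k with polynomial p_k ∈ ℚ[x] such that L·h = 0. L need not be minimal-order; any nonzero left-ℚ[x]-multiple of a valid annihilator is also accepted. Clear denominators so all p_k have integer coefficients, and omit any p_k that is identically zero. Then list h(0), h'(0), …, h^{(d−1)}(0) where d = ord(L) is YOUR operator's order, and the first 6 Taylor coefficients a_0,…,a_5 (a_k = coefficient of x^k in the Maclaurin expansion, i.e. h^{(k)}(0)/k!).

f: a_k = 0, 4, 0, -64/3, 0, 1024/5, …
g: a_k = 2, 3, -9/4, 27/8, -405/64, 1701/128, …
h₀=f·g: eliminate ⇒ L₀, order ≤ 2·1.
L = (27 - 192·x - 144·x^2) + (-12 + 92·x + 576·x^2 + 576·x^3)·Dx + (4 + 24·x + 100·x^2 + 384·x^3 + 576·x^4)·Dx^2  (order 2).
h: a_k = 0, 8, 12, -155/3, -101/2, 34583/80, …
ICs: h(0) = 0, h′(0) = 8.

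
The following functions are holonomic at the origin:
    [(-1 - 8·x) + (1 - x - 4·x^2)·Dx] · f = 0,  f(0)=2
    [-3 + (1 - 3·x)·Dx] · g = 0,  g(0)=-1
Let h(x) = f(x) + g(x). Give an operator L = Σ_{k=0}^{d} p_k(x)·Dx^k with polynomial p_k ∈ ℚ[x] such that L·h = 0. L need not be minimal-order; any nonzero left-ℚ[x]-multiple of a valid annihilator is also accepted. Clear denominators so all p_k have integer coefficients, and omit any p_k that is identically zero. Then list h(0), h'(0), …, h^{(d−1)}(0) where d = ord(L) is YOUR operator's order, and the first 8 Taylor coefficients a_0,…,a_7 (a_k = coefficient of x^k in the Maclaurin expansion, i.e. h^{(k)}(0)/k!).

f: a_k = 2, 2, 10, 18, 58, 130, 362, 882, …
g: a_k = -1, -3, -9, -27, -81, -243, -729, -2187, …
Weyl lclm of L_f,L_g ⇒ L₀ (ord ≤ 2).
L = (6 - 72·x + 144·x^2 - 144·x^3) + (4 - 84·x^2 + 252·x^3 - 288·x^4)·Dx + (-1 + 8·x - 21·x^2 + 8·x^3 + 54·x^4 - 72·x^5)·Dx^2  (order 2).
h: a_k = 1, -1, 1, -9, -23, -113, -367, -1305, …
ICs: h(0) = 1, h′(0) = -1.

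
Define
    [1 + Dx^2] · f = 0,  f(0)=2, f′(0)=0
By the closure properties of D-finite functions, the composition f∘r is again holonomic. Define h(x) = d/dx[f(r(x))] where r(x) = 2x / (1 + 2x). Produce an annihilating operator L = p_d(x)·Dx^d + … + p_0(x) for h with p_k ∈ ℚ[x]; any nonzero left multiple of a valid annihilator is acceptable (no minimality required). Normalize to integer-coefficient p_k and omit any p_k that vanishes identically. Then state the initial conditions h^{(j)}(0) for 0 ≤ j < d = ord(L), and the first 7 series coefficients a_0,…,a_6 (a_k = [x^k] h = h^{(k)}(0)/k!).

L = (28 + 96·x + 96·x^2) + (12 + 72·x + 144·x^2 + 96·x^3)·Dx + (1 + 8·x + 24·x^2 + 32·x^3 + 16·x^4)·Dx^2  (order 2).
h: a_k = 0, -8, 48, -560/3, 1760/3, -24016/15, 19488/5, …
ICs: h(0) = 0, h′(0) = -8.

f: a_k = 2, 0, -1, 0, 1/12, 0, -1/360, …
L₀ from L_f via x↦r, Dx↦r'^{-1}Dx.
Differentiate: ansatz ord ≤ ord L₀ ⇒ L.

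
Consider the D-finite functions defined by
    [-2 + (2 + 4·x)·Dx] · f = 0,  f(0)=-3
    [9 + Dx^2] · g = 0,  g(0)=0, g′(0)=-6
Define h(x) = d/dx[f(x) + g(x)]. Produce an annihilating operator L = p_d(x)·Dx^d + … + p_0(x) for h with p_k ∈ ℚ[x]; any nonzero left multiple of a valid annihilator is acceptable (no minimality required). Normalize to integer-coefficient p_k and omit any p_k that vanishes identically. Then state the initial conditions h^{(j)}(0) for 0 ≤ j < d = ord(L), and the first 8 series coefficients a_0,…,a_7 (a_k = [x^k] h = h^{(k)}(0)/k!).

f: a_k = -3, -3, 3/2, -3/2, 15/8, -21/8, 63/16, -99/16, …
g: a_k = 0, -6, 0, 9, 0, -81/20, 0, 243/280, …
f+g: L₀ = lclm(L_f,L_g), ord ≤ 1+2.
Differentiate: ansatz ord ≤ ord L₀ ⇒ L.
L = (-18 - 27·x - 27·x^2) + (-9 - 45·x - 81·x^2 - 54·x^3)·Dx + (-2 - 3·x - 3·x^2)·Dx^2 + (-1 - 5·x - 9·x^2 - 6·x^3)·Dx^3  (order 3).
h: a_k = -9, 3, 45/2, 15/2, -267/8, 189/8, -2979/80, 1287/16, …
ICs: h(0) = -9, h′(0) = 3, h′′(0) = 45.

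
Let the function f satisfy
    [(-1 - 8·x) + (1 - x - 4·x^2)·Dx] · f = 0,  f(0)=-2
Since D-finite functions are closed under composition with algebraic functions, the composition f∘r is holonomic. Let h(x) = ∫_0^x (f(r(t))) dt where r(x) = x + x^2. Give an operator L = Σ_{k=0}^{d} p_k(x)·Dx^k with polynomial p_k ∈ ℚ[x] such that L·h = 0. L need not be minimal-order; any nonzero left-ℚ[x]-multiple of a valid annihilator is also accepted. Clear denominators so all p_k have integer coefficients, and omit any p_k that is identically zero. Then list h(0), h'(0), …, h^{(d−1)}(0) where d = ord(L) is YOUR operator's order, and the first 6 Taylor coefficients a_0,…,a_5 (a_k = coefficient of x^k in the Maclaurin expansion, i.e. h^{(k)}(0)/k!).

L = (1 + 10·x + 24·x^2 + 16·x^3)·Dx + (-1 + x + 5·x^2 + 8·x^3 + 4·x^4)·Dx^2  (order 2).
h: a_k = 0, -2, -1, -4, -19/2, -122/5, …
ICs: h(0) = 0, h′(0) = -2.

f: a_k = -2, -2, -10, -18, -58, -130, …
L₀ from L_f via x↦r, Dx↦r'^{-1}Dx.
Integrate: L := L₀·Dx.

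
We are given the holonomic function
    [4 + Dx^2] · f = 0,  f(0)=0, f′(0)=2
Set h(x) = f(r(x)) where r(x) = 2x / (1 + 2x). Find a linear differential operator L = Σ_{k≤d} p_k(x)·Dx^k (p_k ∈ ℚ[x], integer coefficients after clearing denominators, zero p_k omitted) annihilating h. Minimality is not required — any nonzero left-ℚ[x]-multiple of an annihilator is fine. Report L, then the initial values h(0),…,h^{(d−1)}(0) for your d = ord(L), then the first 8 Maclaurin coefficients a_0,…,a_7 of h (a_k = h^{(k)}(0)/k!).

f: a_k = 0, 2, 0, -4/3, 0, 4/15, 0, -8/315, …
Substitute x→r, Dx→(1/r')Dx; clear ⇒ L₀.
L = 16 + (4 + 24·x + 48·x^2 + 32·x^3)·Dx + (1 + 8·x + 24·x^2 + 32·x^3 + 16·x^4)·Dx^2  (order 2).
h: a_k = 0, 4, -8, 16/3, 32, -2752/15, 640, -565504/315, …
ICs: h(0) = 0, h′(0) = 4.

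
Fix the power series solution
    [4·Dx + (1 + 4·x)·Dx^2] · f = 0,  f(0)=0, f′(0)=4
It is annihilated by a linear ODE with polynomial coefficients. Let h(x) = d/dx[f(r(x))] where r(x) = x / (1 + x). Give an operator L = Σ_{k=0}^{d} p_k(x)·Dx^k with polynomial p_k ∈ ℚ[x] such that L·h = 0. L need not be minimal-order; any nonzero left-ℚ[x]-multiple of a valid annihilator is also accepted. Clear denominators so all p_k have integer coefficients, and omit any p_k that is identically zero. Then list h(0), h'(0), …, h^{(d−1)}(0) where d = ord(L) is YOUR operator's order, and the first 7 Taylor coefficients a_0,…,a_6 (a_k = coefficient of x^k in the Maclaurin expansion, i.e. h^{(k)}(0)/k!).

f: a_k = 0, 4, -8, 64/3, -64, 1024/5, -2048/3, …
f∘r: x↦r, Dx↦Dx/r' in L_f ⇒ L₀.
Derive L from L₀ (diff closure).
L = (6 + 10·x) + (1 + 6·x + 5·x^2)·Dx  (order 1).
h: a_k = 4, -24, 124, -624, 3124, -15624, 78124, …
ICs: h(0) = 4.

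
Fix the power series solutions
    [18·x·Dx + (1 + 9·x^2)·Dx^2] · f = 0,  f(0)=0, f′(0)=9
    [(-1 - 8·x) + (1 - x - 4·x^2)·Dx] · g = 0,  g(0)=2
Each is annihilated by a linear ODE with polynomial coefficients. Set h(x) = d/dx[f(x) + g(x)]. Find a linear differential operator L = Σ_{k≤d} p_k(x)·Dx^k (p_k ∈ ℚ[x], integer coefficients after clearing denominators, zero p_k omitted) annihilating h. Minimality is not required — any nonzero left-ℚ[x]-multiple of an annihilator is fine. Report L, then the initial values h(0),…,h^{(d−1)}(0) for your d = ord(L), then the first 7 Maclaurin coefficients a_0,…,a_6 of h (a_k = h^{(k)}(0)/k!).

L = (90 - 360·x - 6462·x^2 - 14688·x^3 - 63936·x^4 - 31104·x^6) + (-36 - 294·x - 324·x^2 - 3198·x^3 - 13680·x^4 - 46080·x^5 - 3888·x^6 - 31104·x^7)·Dx + (5 + 16·x + 160·x^2 - 96·x^3 + 555·x^4 - 2304·x^5 - 4896·x^6 - 1296·x^7 - 5184·x^8)·Dx^2  (order 2).
h: a_k = 11, 20, -27, 232, 1379, 2172, -387, …
ICs: h(0) = 11, h′(0) = 20.

f: a_k = 0, 9, 0, -27, 0, 729/5, 0, …
g: a_k = 2, 2, 10, 18, 58, 130, 362, …
L₀ := lclm(L_f,L_g); ord L₀ ≤ 2+1.
h=h₀': d/dx-closure on L₀ ⇒ L.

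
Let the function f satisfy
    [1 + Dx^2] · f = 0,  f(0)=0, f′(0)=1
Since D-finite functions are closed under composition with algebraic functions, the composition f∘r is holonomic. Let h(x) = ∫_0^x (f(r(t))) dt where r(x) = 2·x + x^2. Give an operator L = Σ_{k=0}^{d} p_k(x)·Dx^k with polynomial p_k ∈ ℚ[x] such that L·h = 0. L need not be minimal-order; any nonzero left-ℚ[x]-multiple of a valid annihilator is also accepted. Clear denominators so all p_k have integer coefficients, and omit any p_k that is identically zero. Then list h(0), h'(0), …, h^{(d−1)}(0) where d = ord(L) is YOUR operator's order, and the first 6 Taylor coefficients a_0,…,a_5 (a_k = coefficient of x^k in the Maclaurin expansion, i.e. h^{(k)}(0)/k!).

L = (4 + 12·x + 12·x^2 + 4·x^3)·Dx - Dx^2 + (1 + x)·Dx^3  (order 3).
h: a_k = 0, 0, 1, 1/3, -1/3, -2/5, …
ICs: h(0) = 0, h′(0) = 0, h′′(0) = 2.

f: a_k = 0, 1, 0, -1/6, 0, 1/120, …
Substitute x→r, Dx→(1/r')Dx; clear ⇒ L₀.
h=∫₀ˣh₀: take L = L₀·Dx.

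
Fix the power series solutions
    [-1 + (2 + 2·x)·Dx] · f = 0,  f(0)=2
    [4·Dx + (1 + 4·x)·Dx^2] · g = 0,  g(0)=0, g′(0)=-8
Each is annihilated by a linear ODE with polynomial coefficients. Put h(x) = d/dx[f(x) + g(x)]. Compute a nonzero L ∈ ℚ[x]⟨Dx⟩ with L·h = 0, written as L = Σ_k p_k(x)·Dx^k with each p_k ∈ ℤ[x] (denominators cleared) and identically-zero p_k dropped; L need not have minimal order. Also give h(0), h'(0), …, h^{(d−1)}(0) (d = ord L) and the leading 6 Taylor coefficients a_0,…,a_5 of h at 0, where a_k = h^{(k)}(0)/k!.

f: a_k = 2, 1, -1/4, 1/8, -5/64, 7/128, …
g: a_k = 0, -8, 16, -128/3, 128, -2048/5, …
Weyl lclm of L_f,L_g ⇒ L₀ (ord ≤ 3).
Derive L from L₀ (diff closure).
L = (52 + 16·x) + (125 + 232·x + 80·x^2)·Dx + (14 + 78·x + 96·x^2 + 32·x^3)·Dx^2  (order 2).
h: a_k = -7, 63/2, -1021/8, 8187/16, -262109/128, 2097089/256, …
ICs: h(0) = -7, h′(0) = 63/2.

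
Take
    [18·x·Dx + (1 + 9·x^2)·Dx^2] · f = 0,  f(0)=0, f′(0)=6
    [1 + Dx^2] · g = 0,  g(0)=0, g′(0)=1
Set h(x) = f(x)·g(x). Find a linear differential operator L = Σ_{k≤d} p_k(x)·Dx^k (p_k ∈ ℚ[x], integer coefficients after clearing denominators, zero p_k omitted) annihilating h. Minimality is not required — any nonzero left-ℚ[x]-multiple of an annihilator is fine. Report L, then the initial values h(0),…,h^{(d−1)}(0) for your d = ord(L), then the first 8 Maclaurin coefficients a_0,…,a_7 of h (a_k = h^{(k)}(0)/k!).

f: a_k = 0, 6, 0, -18, 0, 486/5, 0, -4374/7, …
g: a_k = 0, 1, 0, -1/6, 0, 1/120, 0, -1/5040, …
Sym-product of L_f,L_g gives L₀ (≤ ord 4).
L = (370 + 9594·x^2 + 4131·x^4 + 2916·x^6 + 6561·x^8) + (684·x + 6804·x^3 + 8748·x^5 + 26244·x^7)·Dx + (380 + 9792·x^2 + 5346·x^4 + 5832·x^6 + 13122·x^8)·Dx^2 + (684·x + 6804·x^3 + 8748·x^5 + 26244·x^7)·Dx^3 + (10 + 198·x^2 + 1215·x^4 + 2916·x^6 + 6561·x^8)·Dx^4  (order 4).
h: a_k = 0, 0, 6, 0, -19, 0, 401/4, 0, …
ICs: h(0) = 0, h′(0) = 0, h′′(0) = 12, h′′′(0) = 0.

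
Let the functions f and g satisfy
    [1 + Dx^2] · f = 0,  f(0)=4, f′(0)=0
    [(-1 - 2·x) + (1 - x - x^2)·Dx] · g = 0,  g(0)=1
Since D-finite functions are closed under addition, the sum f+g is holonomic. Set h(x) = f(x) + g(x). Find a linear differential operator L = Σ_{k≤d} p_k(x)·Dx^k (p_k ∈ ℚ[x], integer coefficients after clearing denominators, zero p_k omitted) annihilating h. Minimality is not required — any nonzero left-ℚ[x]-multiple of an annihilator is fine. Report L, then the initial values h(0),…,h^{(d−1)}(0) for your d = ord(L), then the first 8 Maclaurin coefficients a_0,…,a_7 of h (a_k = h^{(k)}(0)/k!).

L = (-19 - 48·x - 31·x^2 - 24·x^3 - 5·x^4 - 2·x^5) + (5 - x - 4·x^2 - 7·x^3 - 6·x^4 - 3·x^5 - x^6)·Dx + (-19 - 48·x - 31·x^2 - 24·x^3 - 5·x^4 - 2·x^5)·Dx^2 + (5 - x - 4·x^2 - 7·x^3 - 6·x^4 - 3·x^5 - x^6)·Dx^3  (order 3).
h: a_k = 5, 1, 0, 3, 31/6, 8, 2339/180, 21, …
ICs: h(0) = 5, h′(0) = 1, h′′(0) = 0.

f: a_k = 4, 0, -2, 0, 1/6, 0, -1/180, 0, …
g: a_k = 1, 1, 2, 3, 5, 8, 13, 21, …
L₀ := lclm(L_f,L_g); ord L₀ ≤ 2+1.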